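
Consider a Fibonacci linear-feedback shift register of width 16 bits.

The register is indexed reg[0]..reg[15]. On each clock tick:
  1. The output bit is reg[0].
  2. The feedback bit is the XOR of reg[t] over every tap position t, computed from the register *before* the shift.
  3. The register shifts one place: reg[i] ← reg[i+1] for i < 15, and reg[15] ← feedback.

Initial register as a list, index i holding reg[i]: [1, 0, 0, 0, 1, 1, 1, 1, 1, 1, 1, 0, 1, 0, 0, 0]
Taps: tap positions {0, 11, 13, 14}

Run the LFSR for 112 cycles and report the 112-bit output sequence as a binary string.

1000111111101000111011101111111100111111001010010001000111100010111000100011101011011001101010001010000010011001

tick  register→output (feedback)
  0  1000111111101000→1 (1)
  1  0001111111010001→0 (1)
  2  0011111110100011→0 (1)
  3  0111111101000111→0 (0)
  4  1111111010001110→1 (1)
  5  1111110100011101→1 (1)
  6  1111101000111011→1 (1)
  7  1111010001110111→1 (0)
  8  1110100011101110→1 (1)
  9  1101000111011101→1 (1)
 10  1010001110111011→1 (1)
 11  0100011101110111→0 (1)
 12  1000111011101111→1 (1)
 13  0001110111011111→0 (1)
 14  0011101110111111→0 (1)
 15  0111011101111111→0 (1)
 16  1110111011111111→1 (0)
 17  1101110111111110→1 (0)
 18  1011101111111100→1 (1)
 19  0111011111111001→0 (1)
 20  1110111111110011→1 (1)
 21  1101111111100111→1 (1)
 22  1011111111001111→1 (1)
 23  0111111110011111→0 (1)
 24  1111111100111111→1 (0)
 25  1111111001111110→1 (0)
 26  1111110011111100→1 (1)
 27  1111100111111001→1 (0)
 28  1111001111110010→1 (1)
 29  1110011111100101→1 (0)
 30  1100111111001010→1 (0)
 31  1001111110010100→1 (1)
 32  0011111100101001→0 (0)
 33  0111111001010010→0 (0)
 34  1111110010100100→1 (0)
 35  1111100101001000→1 (1)
 36  1111001010010001→1 (0)
 37  1110010100100010→1 (0)
 38  1100101001000100→1 (0)
 39  1001010010001000→1 (1)
 40  0010100100010001→0 (1)
 41  0101001000100011→0 (1)
 42  1010010001000111→1 (1)
 43  0100100010001111→0 (0)
 44  1001000100011110→1 (0)
 45  0010001000111100→0 (0)
 46  0100010001111000→0 (1)
 47  1000100011110001→1 (0)
 48  0001000111100010→0 (1)
 49  0010001111000101→0 (1)
 50  0100011110001011→0 (1)
 51  1000111100010111→1 (0)
 52  0001111000101110→0 (0)
 53  0011110001011100→0 (0)
 54  0111100010111000→0 (1)
 55  1111000101110001→1 (0)
 56  1110001011100010→1 (0)
 57  1100010111000100→1 (0)
 58  1000101110001000→1 (1)
 59  0001011100010001→0 (1)
 60  0010111000100011→0 (1)
 61  0101110001000111→0 (0)
 62  1011100010001110→1 (1)
 63  0111000100011101→0 (0)
 64  1110001000111010→1 (1)
 65  1100010001110101→1 (1)
 66  1000100011101011→1 (0)
 67  0001000111010110→0 (1)
 68  0010001110101101→0 (1)
 69  0100011101011011→0 (0)
 70  1000111010110110→1 (0)
 71  0001110101101100→0 (1)
 72  0011101011011001→0 (1)
 73  0111010110110011→0 (0)
 74  1110101101100110→1 (1)
 75  1101011011001101→1 (0)
 76  1010110110011010→1 (1)
 77  0101101100110101→0 (0)
 78  1011011001101010→1 (0)
 79  0110110011010100→0 (0)
 80  1101100110101000→1 (1)
 81  1011001101010001→1 (0)
 82  0110011010100010→0 (1)
 83  1100110101000101→1 (0)
 84  1001101010001010→1 (0)
 85  0011010100010100→0 (0)
 86  0110101000101000→0 (0)
 87  1101010001010000→1 (0)
 88  1010100010100000→1 (1)
 89  0101000101000001→0 (0)
 90  1010001010000010→1 (0)
 91  0100010100000100→0 (1)
 92  1000101000001001→1 (1)
 93  0001010000010011→0 (0)
 94  0010100000100110→0 (0)
 95  0101000001001100→0 (1)
 96  1010000010011001→1 (0)
 97  0100000100110010→0 (0)
 98  1000001001100100→1 (0)
 99  0000010011001000→0 (0)
100  0000100110010000→0 (1)
101  0001001100100001→0 (0)
102  0010011001000010→0 (1)
103  0100110010000101→0 (1)
104  1001100100001011→1 (0)
105  0011001000010110→0 (1)
106  0110010000101101→0 (1)
107  1100100001011011→1 (1)
108  1001000010110111→1 (0)
109  0010000101101110→0 (0)
110  0100001011011100→0 (0)
111  1000010110111000→1 (0)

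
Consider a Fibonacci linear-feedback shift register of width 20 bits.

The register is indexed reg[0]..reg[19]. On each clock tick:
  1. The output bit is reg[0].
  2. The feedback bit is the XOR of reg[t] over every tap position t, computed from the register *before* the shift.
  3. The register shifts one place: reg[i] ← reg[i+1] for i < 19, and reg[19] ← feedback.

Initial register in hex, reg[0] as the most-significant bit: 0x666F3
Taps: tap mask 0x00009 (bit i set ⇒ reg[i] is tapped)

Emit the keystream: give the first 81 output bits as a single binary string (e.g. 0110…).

step | reg (before) | out | fb
   0 | 01100110011011110011 | 0 | 0
   1 | 11001100110111100110 | 1 | 1
   2 | 10011001101111001101 | 1 | 0
   3 | 00110011011110011010 | 0 | 1
   4 | 01100110111100110101 | 0 | 0
   5 | 11001101111001101010 | 1 | 1
   6 | 10011011110011010101 | 1 | 0
   7 | 00110111100110101010 | 0 | 1
   8 | 01101111001101010101 | 0 | 0
   9 | 11011110011010101010 | 1 | 0
  10 | 10111100110101010100 | 1 | 0
  11 | 01111001101010101000 | 0 | 1
  12 | 11110011010101010001 | 1 | 0
  13 | 11100110101010100010 | 1 | 1
  14 | 11001101010101000101 | 1 | 1
  15 | 10011010101010001011 | 1 | 0
  16 | 00110101010100010110 | 0 | 1
  17 | 01101010101000101101 | 0 | 0
  18 | 11010101010001011010 | 1 | 0
  19 | 10101010100010110100 | 1 | 1
  20 | 01010101000101101001 | 0 | 1
  21 | 10101010001011010011 | 1 | 1
  22 | 01010100010110100111 | 0 | 1
  23 | 10101000101101001111 | 1 | 1
  24 | 01010001011010011111 | 0 | 1
  25 | 10100010110100111111 | 1 | 1
  26 | 01000101101001111111 | 0 | 0
  27 | 10001011010011111110 | 1 | 1
  28 | 00010110100111111101 | 0 | 1
  29 | 00101101001111111011 | 0 | 0
  30 | 01011010011111110110 | 0 | 1
  31 | 10110100111111101101 | 1 | 0
  32 | 01101001111111011010 | 0 | 0
  33 | 11010011111110110100 | 1 | 0
  34 | 10100111111101101000 | 1 | 1
  35 | 01001111111011010001 | 0 | 0
  36 | 10011111110110100010 | 1 | 0
  37 | 00111111101101000100 | 0 | 1
  38 | 01111111011010001001 | 0 | 1
  39 | 11111110110100010011 | 1 | 0
  40 | 11111101101000100110 | 1 | 0
  41 | 11111011010001001100 | 1 | 0
  42 | 11110110100010011000 | 1 | 0
  43 | 11101101000100110000 | 1 | 1
  44 | 11011010001001100001 | 1 | 0
  45 | 10110100010011000010 | 1 | 0
  46 | 01101000100110000100 | 0 | 0
  47 | 11010001001100001000 | 1 | 0
  48 | 10100010011000010000 | 1 | 1
  49 | 01000100110000100001 | 0 | 0
  50 | 10001001100001000010 | 1 | 1
  51 | 00010011000010000101 | 0 | 1
  52 | 00100110000100001011 | 0 | 0
  53 | 01001100001000010110 | 0 | 0
  54 | 10011000010000101100 | 1 | 0
  55 | 00110000100001011000 | 0 | 1
  56 | 01100001000010110001 | 0 | 0
  57 | 11000010000101100010 | 1 | 1
  58 | 10000100001011000101 | 1 | 1
  59 | 00001000010110001011 | 0 | 0
  60 | 00010000101100010110 | 0 | 1
  61 | 00100001011000101101 | 0 | 0
  62 | 01000010110001011010 | 0 | 0
  63 | 10000101100010110100 | 1 | 1
  64 | 00001011000101101001 | 0 | 0
  65 | 00010110001011010010 | 0 | 1
  66 | 00101100010110100101 | 0 | 0
  67 | 01011000101101001010 | 0 | 1
  68 | 10110001011010010101 | 1 | 0
  69 | 01100010110100101010 | 0 | 0
  70 | 11000101101001010100 | 1 | 1
  71 | 10001011010010101001 | 1 | 1
  72 | 00010110100101010011 | 0 | 1
  73 | 00101101001010100111 | 0 | 0
  74 | 01011010010101001110 | 0 | 1
  75 | 10110100101010011101 | 1 | 0
  76 | 01101001010100111010 | 0 | 0
  77 | 11010010101001110100 | 1 | 0
  78 | 10100101010011101000 | 1 | 1
  79 | 01001010100111010001 | 0 | 0
  80 | 10010101001110100010 | 1 | 0

011001100110111100110101010100010110100111111101101000100110000100001011000101101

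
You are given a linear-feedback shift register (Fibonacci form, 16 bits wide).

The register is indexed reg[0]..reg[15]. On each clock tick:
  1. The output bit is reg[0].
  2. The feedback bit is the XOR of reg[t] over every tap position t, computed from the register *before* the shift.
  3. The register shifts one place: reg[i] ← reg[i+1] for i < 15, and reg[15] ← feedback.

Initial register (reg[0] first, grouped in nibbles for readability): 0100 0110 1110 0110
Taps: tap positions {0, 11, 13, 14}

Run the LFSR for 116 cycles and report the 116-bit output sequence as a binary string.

step | reg (before) | out | fb
   0 | 0100011011100110 | 0 | 0
   1 | 1000110111001100 | 1 | 0
   2 | 0001101110011000 | 0 | 1
   3 | 0011011100110001 | 0 | 1
   4 | 0110111001100011 | 0 | 1
   5 | 1101110011000111 | 1 | 1
   6 | 1011100110001111 | 1 | 1
   7 | 0111001100011111 | 0 | 1
   8 | 1110011000111111 | 1 | 0
   9 | 1100110001111110 | 1 | 0
  10 | 1001100011111100 | 1 | 1
  11 | 0011000111111001 | 0 | 1
  12 | 0110001111110011 | 0 | 0
  13 | 1100011111100110 | 1 | 1
  14 | 1000111111001101 | 1 | 0
  15 | 0001111110011010 | 0 | 0
  16 | 0011111100110100 | 0 | 0
  17 | 0111111001101000 | 0 | 0
  18 | 1111110011010000 | 1 | 0
  19 | 1111100110100000 | 1 | 1
  20 | 1111001101000001 | 1 | 1
  21 | 1110011010000011 | 1 | 0
  22 | 1100110100000110 | 1 | 1
  23 | 1001101000001101 | 1 | 0
  24 | 0011010000011010 | 0 | 0
  25 | 0110100000110100 | 0 | 0
  26 | 1101000001101000 | 1 | 1
  27 | 1010000011010001 | 1 | 0
  28 | 0100000110100010 | 0 | 1
  29 | 1000001101000101 | 1 | 0
  30 | 0000011010001010 | 0 | 1
  31 | 0000110100010101 | 0 | 0
  32 | 0001101000101010 | 0 | 1
  33 | 0011010001010101 | 0 | 0
  34 | 0110100010101010 | 0 | 1
  35 | 1101000101010101 | 1 | 1
  36 | 1010001010101011 | 1 | 0
  37 | 0100010101010110 | 0 | 1
  38 | 1000101010101101 | 1 | 0
  39 | 0001010101011010 | 0 | 0
  40 | 0010101010110100 | 0 | 0
  41 | 0101010101101000 | 0 | 0
  42 | 1010101011010000 | 1 | 0
  43 | 0101010110100000 | 0 | 0
  44 | 1010101101000000 | 1 | 1
  45 | 0101011010000001 | 0 | 0
  46 | 1010110100000010 | 1 | 0
  47 | 0101101000000100 | 0 | 1
  48 | 1011010000001001 | 1 | 1
  49 | 0110100000010011 | 0 | 0
  50 | 1101000000100110 | 1 | 1
  51 | 1010000001001101 | 1 | 0
  52 | 0100000010011010 | 0 | 0
  53 | 1000000100110100 | 1 | 1
  54 | 0000001001101001 | 0 | 0
  55 | 0000010011010010 | 0 | 0
  56 | 0000100110100100 | 0 | 1
  57 | 0001001101001001 | 0 | 0
  58 | 0010011010010010 | 0 | 0
  59 | 0100110100100100 | 0 | 1
  60 | 1001101001001001 | 1 | 1
  61 | 0011010010010011 | 0 | 0
  62 | 0110100100100110 | 0 | 0
  63 | 1101001001001100 | 1 | 0
  64 | 1010010010011000 | 1 | 0
  65 | 0100100100110000 | 0 | 1
  66 | 1001001001100001 | 1 | 1
  67 | 0010010011000011 | 0 | 1
  68 | 0100100110000111 | 0 | 0
  69 | 1001001100001110 | 1 | 1
  70 | 0010011000011101 | 0 | 0
  71 | 0100110000111010 | 0 | 0
  72 | 1001100001110100 | 1 | 1
  73 | 0011000011101001 | 0 | 0
  74 | 0110000111010010 | 0 | 0
  75 | 1100001110100100 | 1 | 0
  76 | 1000011101001000 | 1 | 1
  77 | 0000111010010001 | 0 | 1
  78 | 0001110100100011 | 0 | 1
  79 | 0011101001000111 | 0 | 0
  80 | 0111010010001110 | 0 | 0
  81 | 1110100100011100 | 1 | 1
  82 | 1101001000111001 | 1 | 0
  83 | 1010010001110010 | 1 | 1
  84 | 0100100011100101 | 0 | 1
  85 | 1001000111001011 | 1 | 0
  86 | 0010001110010110 | 0 | 1
  87 | 0100011100101101 | 0 | 1
  88 | 1000111001011011 | 1 | 1
  89 | 0001110010110111 | 0 | 1
  90 | 0011100101101111 | 0 | 0
  91 | 0111001011011110 | 0 | 1
  92 | 1110010110111101 | 1 | 1
  93 | 1100101101111011 | 1 | 1
  94 | 1001011011110111 | 1 | 0
  95 | 0010110111101110 | 0 | 0
  96 | 0101101111011100 | 0 | 0
  97 | 1011011110111000 | 1 | 0
  98 | 0110111101110000 | 0 | 1
  99 | 1101111011100001 | 1 | 1
 100 | 1011110111000011 | 1 | 0
 101 | 0111101110000110 | 0 | 0
 102 | 1111011100001100 | 1 | 0
 103 | 1110111000011000 | 1 | 0
 104 | 1101110000110000 | 1 | 0
 105 | 1011100001100000 | 1 | 1
 106 | 0111000011000001 | 0 | 0
 107 | 1110000110000010 | 1 | 0
 108 | 1100001100000100 | 1 | 0
 109 | 1000011000001000 | 1 | 1
 110 | 0000110000010001 | 0 | 1
 111 | 0001100000100011 | 0 | 1
 112 | 0011000001000111 | 0 | 0
 113 | 0110000010001110 | 0 | 0
 114 | 1100000100011100 | 1 | 1
 115 | 1000001000111001 | 1 | 0

01000110111001100011111100110100000110100010101010110100000010011010010010011000011101001000111001011011110111000011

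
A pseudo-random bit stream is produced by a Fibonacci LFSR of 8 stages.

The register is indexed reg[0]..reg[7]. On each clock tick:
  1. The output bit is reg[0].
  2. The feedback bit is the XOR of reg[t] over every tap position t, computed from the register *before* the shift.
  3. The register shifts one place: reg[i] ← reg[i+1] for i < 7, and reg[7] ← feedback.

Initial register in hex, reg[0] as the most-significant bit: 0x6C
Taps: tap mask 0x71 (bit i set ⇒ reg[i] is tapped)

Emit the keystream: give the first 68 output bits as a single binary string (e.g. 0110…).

01101100001000101110101111011011111000011010011010110110101000001001

k : reg_k → out_k, fb_k
0: 01101100 → 0, fb=0
1: 11011000 → 1, fb=0
2: 10110000 → 1, fb=1
3: 01100001 → 0, fb=0
4: 11000010 → 1, fb=0
5: 10000100 → 1, fb=0
6: 00001000 → 0, fb=1
7: 00010001 → 0, fb=0
8: 00100010 → 0, fb=1
9: 01000101 → 0, fb=1
10: 10001011 → 1, fb=1
11: 00010111 → 0, fb=0
12: 00101110 → 0, fb=1
13: 01011101 → 0, fb=0
14: 10111010 → 1, fb=1
15: 01110101 → 0, fb=1
16: 11101011 → 1, fb=1
17: 11010111 → 1, fb=1
18: 10101111 → 1, fb=0
19: 01011110 → 0, fb=1
20: 10111101 → 1, fb=1
21: 01111011 → 0, fb=0
22: 11110110 → 1, fb=1
23: 11101101 → 1, fb=1
24: 11011011 → 1, fb=1
25: 10110111 → 1, fb=1
26: 01101111 → 0, fb=1
27: 11011111 → 1, fb=0
28: 10111110 → 1, fb=0
29: 01111100 → 0, fb=0
30: 11111000 → 1, fb=0
31: 11110000 → 1, fb=1
32: 11100001 → 1, fb=1
33: 11000011 → 1, fb=0
34: 10000110 → 1, fb=1
35: 00001101 → 0, fb=0
36: 00011010 → 0, fb=0
37: 00110100 → 0, fb=1
38: 01101001 → 0, fb=1
39: 11010011 → 1, fb=0
40: 10100110 → 1, fb=1
41: 01001101 → 0, fb=0
42: 10011010 → 1, fb=1
43: 00110101 → 0, fb=1
44: 01101011 → 0, fb=0
45: 11010110 → 1, fb=1
46: 10101101 → 1, fb=1
47: 01011011 → 0, fb=0
48: 10110110 → 1, fb=1
49: 01101101 → 0, fb=0
50: 11011010 → 1, fb=1
51: 10110101 → 1, fb=0
52: 01101010 → 0, fb=0
53: 11010100 → 1, fb=0
54: 10101000 → 1, fb=0
55: 01010000 → 0, fb=0
56: 10100000 → 1, fb=1
57: 01000001 → 0, fb=0
58: 10000010 → 1, fb=0
59: 00000100 → 0, fb=1
60: 00001001 → 0, fb=1
61: 00010011 → 0, fb=1
62: 00100111 → 0, fb=0
63: 01001110 → 0, fb=1
64: 10011101 → 1, fb=1
65: 00111011 → 0, fb=0
66: 01110110 → 0, fb=0
67: 11101100 → 1, fb=1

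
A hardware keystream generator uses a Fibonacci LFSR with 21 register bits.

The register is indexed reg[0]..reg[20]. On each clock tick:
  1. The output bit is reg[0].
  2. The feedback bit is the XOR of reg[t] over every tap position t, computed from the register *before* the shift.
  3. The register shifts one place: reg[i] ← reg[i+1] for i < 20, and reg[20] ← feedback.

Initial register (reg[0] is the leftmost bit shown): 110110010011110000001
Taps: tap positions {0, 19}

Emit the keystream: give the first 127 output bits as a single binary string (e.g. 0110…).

1101100100111100000011011010000110000000011100010101101010101001111101110001000100001100100111110101111110000101100111011001101

step | reg (before) | out | fb
   0 | 110110010011110000001 | 1 | 1
   1 | 101100100111100000011 | 1 | 0
   2 | 011001001111000000110 | 0 | 1
   3 | 110010011110000001101 | 1 | 1
   4 | 100100111100000011011 | 1 | 0
   5 | 001001111000000110110 | 0 | 1
   6 | 010011110000001101101 | 0 | 0
   7 | 100111100000011011010 | 1 | 0
   8 | 001111000000110110100 | 0 | 0
   9 | 011110000001101101000 | 0 | 0
  10 | 111100000011011010000 | 1 | 1
  11 | 111000000110110100001 | 1 | 1
  12 | 110000001101101000011 | 1 | 0
  13 | 100000011011010000110 | 1 | 0
  14 | 000000110110100001100 | 0 | 0
  15 | 000001101101000011000 | 0 | 0
  16 | 000011011010000110000 | 0 | 0
  17 | 000110110100001100000 | 0 | 0
  18 | 001101101000011000000 | 0 | 0
  19 | 011011010000110000000 | 0 | 0
  20 | 110110100001100000000 | 1 | 1
  21 | 101101000011000000001 | 1 | 1
  22 | 011010000110000000011 | 0 | 1
  23 | 110100001100000000111 | 1 | 0
  24 | 101000011000000001110 | 1 | 0
  25 | 010000110000000011100 | 0 | 0
  26 | 100001100000000111000 | 1 | 1
  27 | 000011000000001110001 | 0 | 0
  28 | 000110000000011100010 | 0 | 1
  29 | 001100000000111000101 | 0 | 0
  30 | 011000000001110001010 | 0 | 1
  31 | 110000000011100010101 | 1 | 1
  32 | 100000000111000101011 | 1 | 0
  33 | 000000001110001010110 | 0 | 1
  34 | 000000011100010101101 | 0 | 0
  35 | 000000111000101011010 | 0 | 1
  36 | 000001110001010110101 | 0 | 0
  37 | 000011100010101101010 | 0 | 1
  38 | 000111000101011010101 | 0 | 0
  39 | 001110001010110101010 | 0 | 1
  40 | 011100010101101010101 | 0 | 0
  41 | 111000101011010101010 | 1 | 0
  42 | 110001010110101010100 | 1 | 1
  43 | 100010101101010101001 | 1 | 1
  44 | 000101011010101010011 | 0 | 1
  45 | 001010110101010100111 | 0 | 1
  46 | 010101101010101001111 | 0 | 1
  47 | 101011010101010011111 | 1 | 0
  48 | 010110101010100111110 | 0 | 1
  49 | 101101010101001111101 | 1 | 1
  50 | 011010101010011111011 | 0 | 1
  51 | 110101010100111110111 | 1 | 0
  52 | 101010101001111101110 | 1 | 0
  53 | 010101010011111011100 | 0 | 0
  54 | 101010100111110111000 | 1 | 1
  55 | 010101001111101110001 | 0 | 0
  56 | 101010011111011100010 | 1 | 0
  57 | 010100111110111000100 | 0 | 0
  58 | 101001111101110001000 | 1 | 1
  59 | 010011111011100010001 | 0 | 0
  60 | 100111110111000100010 | 1 | 0
  61 | 001111101110001000100 | 0 | 0
  62 | 011111011100010001000 | 0 | 0
  63 | 111110111000100010000 | 1 | 1
  64 | 111101110001000100001 | 1 | 1
  65 | 111011100010001000011 | 1 | 0
  66 | 110111000100010000110 | 1 | 0
  67 | 101110001000100001100 | 1 | 1
  68 | 011100010001000011001 | 0 | 0
  69 | 111000100010000110010 | 1 | 0
  70 | 110001000100001100100 | 1 | 1
  71 | 100010001000011001001 | 1 | 1
  72 | 000100010000110010011 | 0 | 1
  73 | 001000100001100100111 | 0 | 1
  74 | 010001000011001001111 | 0 | 1
  75 | 100010000110010011111 | 1 | 0
  76 | 000100001100100111110 | 0 | 1
  77 | 001000011001001111101 | 0 | 0
  78 | 010000110010011111010 | 0 | 1
  79 | 100001100100111110101 | 1 | 1
  80 | 000011001001111101011 | 0 | 1
  81 | 000110010011111010111 | 0 | 1
  82 | 001100100111110101111 | 0 | 1
  83 | 011001001111101011111 | 0 | 1
  84 | 110010011111010111111 | 1 | 0
  85 | 100100111110101111110 | 1 | 0
  86 | 001001111101011111100 | 0 | 0
  87 | 010011111010111111000 | 0 | 0
  88 | 100111110101111110000 | 1 | 1
  89 | 001111101011111100001 | 0 | 0
  90 | 011111010111111000010 | 0 | 1
  91 | 111110101111110000101 | 1 | 1
  92 | 111101011111100001011 | 1 | 0
  93 | 111010111111000010110 | 1 | 0
  94 | 110101111110000101100 | 1 | 1
  95 | 101011111100001011001 | 1 | 1
  96 | 010111111000010110011 | 0 | 1
  97 | 101111110000101100111 | 1 | 0
  98 | 011111100001011001110 | 0 | 1
  99 | 111111000010110011101 | 1 | 1
 100 | 111110000101100111011 | 1 | 0
 101 | 111100001011001110110 | 1 | 0
 102 | 111000010110011101100 | 1 | 1
 103 | 110000101100111011001 | 1 | 1
 104 | 100001011001110110011 | 1 | 0
 105 | 000010110011101100110 | 0 | 1
 106 | 000101100111011001101 | 0 | 0
 107 | 001011001110110011010 | 0 | 1
 108 | 010110011101100110101 | 0 | 0
 109 | 101100111011001101010 | 1 | 0
 110 | 011001110110011010100 | 0 | 0
 111 | 110011101100110101000 | 1 | 1
 112 | 100111011001101010001 | 1 | 1
 113 | 001110110011010100011 | 0 | 1
 114 | 011101100110101000111 | 0 | 1
 115 | 111011001101010001111 | 1 | 0
 116 | 110110011010100011110 | 1 | 0
 117 | 101100110101000111100 | 1 | 1
 118 | 011001101010001111001 | 0 | 0
 119 | 110011010100011110010 | 1 | 0
 120 | 100110101000111100100 | 1 | 1
 121 | 001101010001111001001 | 0 | 0
 122 | 011010100011110010010 | 0 | 1
 123 | 110101000111100100101 | 1 | 1
 124 | 101010001111001001011 | 1 | 0
 125 | 010100011110010010110 | 0 | 1
 126 | 101000111100100101101 | 1 | 1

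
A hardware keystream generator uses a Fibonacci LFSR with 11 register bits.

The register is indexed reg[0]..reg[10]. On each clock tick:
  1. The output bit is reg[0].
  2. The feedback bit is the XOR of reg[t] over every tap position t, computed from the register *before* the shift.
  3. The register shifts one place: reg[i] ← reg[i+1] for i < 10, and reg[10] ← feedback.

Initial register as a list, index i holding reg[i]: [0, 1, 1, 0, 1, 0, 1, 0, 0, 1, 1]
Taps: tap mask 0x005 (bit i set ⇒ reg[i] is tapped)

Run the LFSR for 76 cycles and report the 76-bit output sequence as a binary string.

tick  register→output (feedback)
  0  01101010011→0 (1)
  1  11010100111→1 (1)
  2  10101001111→1 (0)
  3  01010011110→0 (0)
  4  10100111100→1 (0)
  5  01001111000→0 (0)
  6  10011110000→1 (1)
  7  00111100001→0 (1)
  8  01111000011→0 (1)
  9  11110000111→1 (0)
 10  11100001110→1 (0)
 11  11000011100→1 (1)
 12  10000111001→1 (1)
 13  00001110011→0 (0)
 14  00011100110→0 (0)
 15  00111001100→0 (1)
 16  01110011001→0 (1)
 17  11100110011→1 (0)
 18  11001100110→1 (1)
 19  10011001101→1 (1)
 20  00110011011→0 (1)
 21  01100110111→0 (1)
 22  11001101111→1 (1)
 23  10011011111→1 (1)
 24  00110111111→0 (1)
 25  01101111111→0 (1)
 26  11011111111→1 (1)
 27  10111111111→1 (0)
 28  01111111110→0 (1)
 29  11111111101→1 (0)
 30  11111111010→1 (0)
 31  11111110100→1 (0)
 32  11111101000→1 (0)
 33  11111010000→1 (0)
 34  11110100000→1 (0)
 35  11101000000→1 (0)
 36  11010000000→1 (1)
 37  10100000001→1 (0)
 38  01000000010→0 (0)
 39  10000000100→1 (1)
 40  00000001001→0 (0)
 41  00000010010→0 (0)
 42  00000100100→0 (0)
 43  00001001000→0 (0)
 44  00010010000→0 (0)
 45  00100100000→0 (1)
 46  01001000001→0 (0)
 47  10010000010→1 (1)
 48  00100000101→0 (1)
 49  01000001011→0 (0)
 50  10000010110→1 (1)
 51  00000101101→0 (0)
 52  00001011010→0 (0)
 53  00010110100→0 (0)
 54  00101101000→0 (1)
 55  01011010001→0 (0)
 56  10110100010→1 (0)
 57  01101000100→0 (1)
 58  11010001001→1 (1)
 59  10100010011→1 (0)
 60  01000100110→0 (0)
 61  10001001100→1 (1)
 62  00010011001→0 (0)
 63  00100110010→0 (1)
 64  01001100101→0 (0)
 65  10011001010→1 (1)
 66  00110010101→0 (1)
 67  01100101011→0 (1)
 68  11001010111→1 (1)
 69  10010101111→1 (1)
 70  00101011111→0 (1)
 71  01010111111→0 (0)
 72  10101111110→1 (0)
 73  01011111100→0 (0)
 74  10111111000→1 (0)
 75  01111110000→0 (1)

0110101001111000011100110011011111111101000000010010000010110100010011001010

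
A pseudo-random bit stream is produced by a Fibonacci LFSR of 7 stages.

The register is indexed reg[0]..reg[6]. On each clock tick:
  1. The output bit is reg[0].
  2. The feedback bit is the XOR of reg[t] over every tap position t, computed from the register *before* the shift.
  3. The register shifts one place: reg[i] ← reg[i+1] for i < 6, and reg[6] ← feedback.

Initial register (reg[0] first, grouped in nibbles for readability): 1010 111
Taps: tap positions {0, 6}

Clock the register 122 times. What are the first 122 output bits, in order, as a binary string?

10101110011010001001111000101000011000001000000111111101010100110011101110100101100011011110110101101100100100011100001011

k : reg_k → out_k, fb_k
0: 1010111 → 1, fb=0
1: 0101110 → 0, fb=0
2: 1011100 → 1, fb=1
3: 0111001 → 0, fb=1
4: 1110011 → 1, fb=0
5: 1100110 → 1, fb=1
6: 1001101 → 1, fb=0
7: 0011010 → 0, fb=0
8: 0110100 → 0, fb=0
9: 1101000 → 1, fb=1
10: 1010001 → 1, fb=0
11: 0100010 → 0, fb=0
12: 1000100 → 1, fb=1
13: 0001001 → 0, fb=1
14: 0010011 → 0, fb=1
15: 0100111 → 0, fb=1
16: 1001111 → 1, fb=0
17: 0011110 → 0, fb=0
18: 0111100 → 0, fb=0
19: 1111000 → 1, fb=1
20: 1110001 → 1, fb=0
21: 1100010 → 1, fb=1
22: 1000101 → 1, fb=0
23: 0001010 → 0, fb=0
24: 0010100 → 0, fb=0
25: 0101000 → 0, fb=0
26: 1010000 → 1, fb=1
27: 0100001 → 0, fb=1
28: 1000011 → 1, fb=0
29: 0000110 → 0, fb=0
30: 0001100 → 0, fb=0
31: 0011000 → 0, fb=0
32: 0110000 → 0, fb=0
33: 1100000 → 1, fb=1
34: 1000001 → 1, fb=0
35: 0000010 → 0, fb=0
36: 0000100 → 0, fb=0
37: 0001000 → 0, fb=0
38: 0010000 → 0, fb=0
39: 0100000 → 0, fb=0
40: 1000000 → 1, fb=1
41: 0000001 → 0, fb=1
42: 0000011 → 0, fb=1
43: 0000111 → 0, fb=1
44: 0001111 → 0, fb=1
45: 0011111 → 0, fb=1
46: 0111111 → 0, fb=1
47: 1111111 → 1, fb=0
48: 1111110 → 1, fb=1
49: 1111101 → 1, fb=0
50: 1111010 → 1, fb=1
51: 1110101 → 1, fb=0
52: 1101010 → 1, fb=1
53: 1010101 → 1, fb=0
54: 0101010 → 0, fb=0
55: 1010100 → 1, fb=1
56: 0101001 → 0, fb=1
57: 1010011 → 1, fb=0
58: 0100110 → 0, fb=0
59: 1001100 → 1, fb=1
60: 0011001 → 0, fb=1
61: 0110011 → 0, fb=1
62: 1100111 → 1, fb=0
63: 1001110 → 1, fb=1
64: 0011101 → 0, fb=1
65: 0111011 → 0, fb=1
66: 1110111 → 1, fb=0
67: 1101110 → 1, fb=1
68: 1011101 → 1, fb=0
69: 0111010 → 0, fb=0
70: 1110100 → 1, fb=1
71: 1101001 → 1, fb=0
72: 1010010 → 1, fb=1
73: 0100101 → 0, fb=1
74: 1001011 → 1, fb=0
75: 0010110 → 0, fb=0
76: 0101100 → 0, fb=0
77: 1011000 → 1, fb=1
78: 0110001 → 0, fb=1
79: 1100011 → 1, fb=0
80: 1000110 → 1, fb=1
81: 0001101 → 0, fb=1
82: 0011011 → 0, fb=1
83: 0110111 → 0, fb=1
84: 1101111 → 1, fb=0
85: 1011110 → 1, fb=1
86: 0111101 → 0, fb=1
87: 1111011 → 1, fb=0
88: 1110110 → 1, fb=1
89: 1101101 → 1, fb=0
90: 1011010 → 1, fb=1
91: 0110101 → 0, fb=1
92: 1101011 → 1, fb=0
93: 1010110 → 1, fb=1
94: 0101101 → 0, fb=1
95: 1011011 → 1, fb=0
96: 0110110 → 0, fb=0
97: 1101100 → 1, fb=1
98: 1011001 → 1, fb=0
99: 0110010 → 0, fb=0
100: 1100100 → 1, fb=1
101: 1001001 → 1, fb=0
102: 0010010 → 0, fb=0
103: 0100100 → 0, fb=0
104: 1001000 → 1, fb=1
105: 0010001 → 0, fb=1
106: 0100011 → 0, fb=1
107: 1000111 → 1, fb=0
108: 0001110 → 0, fb=0
109: 0011100 → 0, fb=0
110: 0111000 → 0, fb=0
111: 1110000 → 1, fb=1
112: 1100001 → 1, fb=0
113: 1000010 → 1, fb=1
114: 0000101 → 0, fb=1
115: 0001011 → 0, fb=1
116: 0010111 → 0, fb=1
117: 0101111 → 0, fb=1
118: 1011111 → 1, fb=0
119: 0111110 → 0, fb=0
120: 1111100 → 1, fb=1
121: 1111001 → 1, fb=0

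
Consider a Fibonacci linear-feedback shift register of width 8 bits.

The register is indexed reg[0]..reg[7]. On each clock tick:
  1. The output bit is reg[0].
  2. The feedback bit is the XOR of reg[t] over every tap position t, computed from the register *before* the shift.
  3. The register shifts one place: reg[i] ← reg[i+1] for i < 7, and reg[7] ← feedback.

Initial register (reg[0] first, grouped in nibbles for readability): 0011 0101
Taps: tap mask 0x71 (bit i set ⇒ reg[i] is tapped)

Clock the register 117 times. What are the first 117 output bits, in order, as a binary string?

k : reg_k → out_k, fb_k
0: 00110101 → 0, fb=1
1: 01101011 → 0, fb=0
2: 11010110 → 1, fb=1
3: 10101101 → 1, fb=1
4: 01011011 → 0, fb=0
5: 10110110 → 1, fb=1
6: 01101101 → 0, fb=0
7: 11011010 → 1, fb=1
8: 10110101 → 1, fb=0
9: 01101010 → 0, fb=0
10: 11010100 → 1, fb=0
11: 10101000 → 1, fb=0
12: 01010000 → 0, fb=0
13: 10100000 → 1, fb=1
14: 01000001 → 0, fb=0
15: 10000010 → 1, fb=0
16: 00000100 → 0, fb=1
17: 00001001 → 0, fb=1
18: 00010011 → 0, fb=1
19: 00100111 → 0, fb=0
20: 01001110 → 0, fb=1
21: 10011101 → 1, fb=1
22: 00111011 → 0, fb=0
23: 01110110 → 0, fb=0
24: 11101100 → 1, fb=1
25: 11011001 → 1, fb=0
26: 10110010 → 1, fb=0
27: 01100100 → 0, fb=1
28: 11001001 → 1, fb=0
29: 10010010 → 1, fb=0
30: 00100100 → 0, fb=1
31: 01001001 → 0, fb=1
32: 10010011 → 1, fb=0
33: 00100110 → 0, fb=0
34: 01001100 → 0, fb=0
35: 10011000 → 1, fb=0
36: 00110000 → 0, fb=0
37: 01100000 → 0, fb=0
38: 11000000 → 1, fb=1
39: 10000001 → 1, fb=1
40: 00000011 → 0, fb=1
41: 00000111 → 0, fb=0
42: 00001110 → 0, fb=1
43: 00011101 → 0, fb=0
44: 00111010 → 0, fb=0
45: 01110100 → 0, fb=1
46: 11101001 → 1, fb=0
47: 11010010 → 1, fb=0
48: 10100100 → 1, fb=0
49: 01001000 → 0, fb=1
50: 10010001 → 1, fb=1
51: 00100011 → 0, fb=1
52: 01000111 → 0, fb=0
53: 10001110 → 1, fb=0
54: 00011100 → 0, fb=0
55: 00111000 → 0, fb=1
56: 01110001 → 0, fb=0
57: 11100010 → 1, fb=0
58: 11000100 → 1, fb=0
59: 10001000 → 1, fb=0
60: 00010000 → 0, fb=0
61: 00100000 → 0, fb=0
62: 01000000 → 0, fb=0
63: 10000000 → 1, fb=1
64: 00000001 → 0, fb=0
65: 00000010 → 0, fb=1
66: 00000101 → 0, fb=1
67: 00001011 → 0, fb=0
68: 00010110 → 0, fb=0
69: 00101100 → 0, fb=0
70: 01011000 → 0, fb=1
71: 10110001 → 1, fb=1
72: 01100011 → 0, fb=1
73: 11000111 → 1, fb=1
74: 10001111 → 1, fb=0
75: 00011110 → 0, fb=1
76: 00111101 → 0, fb=0
77: 01111010 → 0, fb=0
78: 11110100 → 1, fb=0
79: 11101000 → 1, fb=0
80: 11010000 → 1, fb=1
81: 10100001 → 1, fb=1
82: 01000011 → 0, fb=1
83: 10000111 → 1, fb=1
84: 00001111 → 0, fb=1
85: 00011111 → 0, fb=1
86: 00111111 → 0, fb=1
87: 01111111 → 0, fb=1
88: 11111111 → 1, fb=0
89: 11111110 → 1, fb=0
90: 11111100 → 1, fb=1
91: 11111001 → 1, fb=0
92: 11110010 → 1, fb=0
93: 11100100 → 1, fb=0
94: 11001000 → 1, fb=0
95: 10010000 → 1, fb=1
96: 00100001 → 0, fb=0
97: 01000010 → 0, fb=1
98: 10000101 → 1, fb=0
99: 00001010 → 0, fb=0
100: 00010100 → 0, fb=1
101: 00101001 → 0, fb=1
102: 01010011 → 0, fb=1
103: 10100111 → 1, fb=1
104: 01001111 → 0, fb=1
105: 10011111 → 1, fb=0
106: 00111110 → 0, fb=1
107: 01111101 → 0, fb=0
108: 11111010 → 1, fb=1
109: 11110101 → 1, fb=0
110: 11101010 → 1, fb=1
111: 11010101 → 1, fb=0
112: 10101010 → 1, fb=1
113: 01010101 → 0, fb=1
114: 10101011 → 1, fb=1
115: 01010111 → 0, fb=0
116: 10101110 → 1, fb=0

001101011011010100000100111011001001001100000011101001000111000100000001011000111101000011111111001000010100111110101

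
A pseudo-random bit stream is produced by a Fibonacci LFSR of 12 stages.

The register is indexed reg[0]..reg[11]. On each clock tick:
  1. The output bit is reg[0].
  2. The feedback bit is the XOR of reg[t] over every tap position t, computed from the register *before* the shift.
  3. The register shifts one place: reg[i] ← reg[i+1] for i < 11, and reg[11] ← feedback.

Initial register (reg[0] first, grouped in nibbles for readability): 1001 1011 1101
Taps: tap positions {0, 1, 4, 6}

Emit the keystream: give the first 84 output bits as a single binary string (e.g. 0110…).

100110111101111001100001110011001101101011100111100010110010111001000000011011011101

tick  register→output (feedback)
  0  100110111101→1 (1)
  1  001101111011→0 (1)
  2  011011110111→0 (1)
  3  110111101111→1 (0)
  4  101111011110→1 (0)
  5  011110111100→0 (1)
  6  111101111001→1 (1)
  7  111011110011→1 (0)
  8  110111100110→1 (0)
  9  101111001100→1 (0)
 10  011110011000→0 (0)
 11  111100110000→1 (1)
 12  111001100001→1 (1)
 13  110011000011→1 (1)
 14  100110000111→1 (0)
 15  001100001110→0 (0)
 16  011000011100→0 (1)
 17  110000111001→1 (1)
 18  100001110011→1 (0)
 19  000011100110→0 (0)
 20  000111001100→0 (1)
 21  001110011001→0 (1)
 22  011100110011→0 (0)
 23  111001100110→1 (1)
 24  110011001101→1 (1)
 25  100110011011→1 (0)
 26  001100110110→0 (1)
 27  011001101101→0 (0)
 28  110011011010→1 (1)
 29  100110110101→1 (1)
 30  001101101011→0 (1)
 31  011011010111→0 (0)
 32  110110101110→1 (0)
 33  101101011100→1 (1)
 34  011010111001→0 (1)
 35  110101110011→1 (1)
 36  101011100111→1 (1)
 37  010111001111→0 (0)
 38  101110011110→1 (0)
 39  011100111100→0 (0)
 40  111001111000→1 (1)
 41  110011110001→1 (0)
 42  100111100010→1 (1)
 43  001111000101→0 (1)
 44  011110001011→0 (0)
 45  111100010110→1 (0)
 46  111000101100→1 (1)
 47  110001011001→1 (0)
 48  100010110010→1 (1)
 49  000101100101→0 (1)
 50  001011001011→0 (1)
 51  010110010111→0 (0)
 52  101100101110→1 (0)
 53  011001011100→0 (1)
 54  110010111001→1 (0)
 55  100101110010→1 (0)
 56  001011100100→0 (0)
 57  010111001000→0 (0)
 58  101110010000→1 (0)
 59  011100100000→0 (0)
 60  111001000000→1 (0)
 61  110010000000→1 (1)
 62  100100000001→1 (1)
 63  001000000011→0 (0)
 64  010000000110→0 (1)
 65  100000001101→1 (1)
 66  000000011011→0 (0)
 67  000000110110→0 (1)
 68  000001101101→0 (1)
 69  000011011011→0 (1)
 70  000110110111→0 (0)
 71  001101101110→0 (1)
 72  011011011101→0 (0)
 73  110110111010→1 (0)
 74  101101110100→1 (0)
 75  011011101000→0 (1)
 76  110111010001→1 (1)
 77  101110100011→1 (1)
 78  011101000111→0 (1)
 79  111010001111→1 (1)
 80  110100011111→1 (0)
 81  101000111110→1 (0)
 82  010001111100→0 (0)
 83  100011111000→1 (1)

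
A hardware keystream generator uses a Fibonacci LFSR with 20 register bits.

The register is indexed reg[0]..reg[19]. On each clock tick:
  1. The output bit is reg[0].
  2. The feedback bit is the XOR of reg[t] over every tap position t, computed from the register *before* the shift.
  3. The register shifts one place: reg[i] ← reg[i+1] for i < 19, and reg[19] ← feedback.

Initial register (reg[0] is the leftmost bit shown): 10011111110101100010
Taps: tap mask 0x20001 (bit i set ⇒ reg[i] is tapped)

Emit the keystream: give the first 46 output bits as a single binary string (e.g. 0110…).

step | reg (before) | out | fb
   0 | 10011111110101100010 | 1 | 1
   1 | 00111111101011000101 | 0 | 1
   2 | 01111111010110001011 | 0 | 0
   3 | 11111110101100010110 | 1 | 0
   4 | 11111101011000101100 | 1 | 0
   5 | 11111010110001011000 | 1 | 1
   6 | 11110101100010110001 | 1 | 1
   7 | 11101011000101100011 | 1 | 1
   8 | 11010110001011000111 | 1 | 0
   9 | 10101100010110001110 | 1 | 0
  10 | 01011000101100011100 | 0 | 1
  11 | 10110001011000111001 | 1 | 1
  12 | 01100010110001110011 | 0 | 0
  13 | 11000101100011100110 | 1 | 0
  14 | 10001011000111001100 | 1 | 0
  15 | 00010110001110011000 | 0 | 0
  16 | 00101100011100110000 | 0 | 0
  17 | 01011000111001100000 | 0 | 0
  18 | 10110001110011000000 | 1 | 1
  19 | 01100011100110000001 | 0 | 0
  20 | 11000111001100000010 | 1 | 1
  21 | 10001110011000000101 | 1 | 0
  22 | 00011100110000001010 | 0 | 0
  23 | 00111001100000010100 | 0 | 1
  24 | 01110011000000101001 | 0 | 0
  25 | 11100110000001010010 | 1 | 1
  26 | 11001100000010100101 | 1 | 0
  27 | 10011000000101001010 | 1 | 1
  28 | 00110000001010010101 | 0 | 1
  29 | 01100000010100101011 | 0 | 0
  30 | 11000000101001010110 | 1 | 0
  31 | 10000001010010101100 | 1 | 0
  32 | 00000010100101011000 | 0 | 0
  33 | 00000101001010110000 | 0 | 0
  34 | 00001010010101100000 | 0 | 0
  35 | 00010100101011000000 | 0 | 0
  36 | 00101001010110000000 | 0 | 0
  37 | 01010010101100000000 | 0 | 0
  38 | 10100101011000000000 | 1 | 1
  39 | 01001010110000000001 | 0 | 0
  40 | 10010101100000000010 | 1 | 1
  41 | 00101011000000000101 | 0 | 1
  42 | 01010110000000001011 | 0 | 0
  43 | 10101100000000010110 | 1 | 0
  44 | 01011000000000101100 | 0 | 1
  45 | 10110000000001011001 | 1 | 1

1001111111010110001011000111001100000010100101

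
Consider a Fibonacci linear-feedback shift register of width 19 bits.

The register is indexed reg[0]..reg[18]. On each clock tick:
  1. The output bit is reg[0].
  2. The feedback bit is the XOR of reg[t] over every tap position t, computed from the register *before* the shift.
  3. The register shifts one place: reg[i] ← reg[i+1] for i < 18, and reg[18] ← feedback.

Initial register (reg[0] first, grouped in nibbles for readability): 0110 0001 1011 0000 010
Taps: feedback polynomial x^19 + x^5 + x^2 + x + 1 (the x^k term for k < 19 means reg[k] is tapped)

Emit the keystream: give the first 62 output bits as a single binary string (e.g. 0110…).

01100001101100000100001001000011001100001111010111110001100011

k : reg_k → out_k, fb_k
0: 0110000110110000010 → 0, fb=0
1: 1100001101100000100 → 1, fb=0
2: 1000011011000001000 → 1, fb=0
3: 0000110110000010000 → 0, fb=1
4: 0001101100000100001 → 0, fb=0
5: 0011011000001000010 → 0, fb=0
6: 0110110000010000100 → 0, fb=1
7: 1101100000100001001 → 1, fb=0
8: 1011000001000010010 → 1, fb=0
9: 0110000010000100100 → 0, fb=0
10: 1100000100001001000 → 1, fb=0
11: 1000001000010010000 → 1, fb=1
12: 0000010000100100001 → 0, fb=1
13: 0000100001001000011 → 0, fb=0
14: 0001000010010000110 → 0, fb=0
15: 0010000100100001100 → 0, fb=1
16: 0100001001000011001 → 0, fb=1
17: 1000010010000110011 → 1, fb=0
18: 0000100100001100110 → 0, fb=0
19: 0001001000011001100 → 0, fb=0
20: 0010010000110011000 → 0, fb=0
21: 0100100001100110000 → 0, fb=1
22: 1001000011001100001 → 1, fb=1
23: 0010000110011000011 → 0, fb=1
24: 0100001100110000111 → 0, fb=1
25: 1000011001100001111 → 1, fb=0
26: 0000110011000011110 → 0, fb=1
27: 0001100110000111101 → 0, fb=0
28: 0011001100001111010 → 0, fb=1
29: 0110011000011110101 → 0, fb=1
30: 1100110000111101011 → 1, fb=1
31: 1001100001111010111 → 1, fb=1
32: 0011000011110101111 → 0, fb=1
33: 0110000111101011111 → 0, fb=0
34: 1100001111010111110 → 1, fb=0
35: 1000011110101111100 → 1, fb=0
36: 0000111101011111000 → 0, fb=1
37: 0001111010111110001 → 0, fb=1
38: 0011110101111100011 → 0, fb=0
39: 0111101011111000110 → 0, fb=0
40: 1111010111110001100 → 1, fb=0
41: 1110101111100011000 → 1, fb=1
42: 1101011111000110001 → 1, fb=1
43: 1010111110001100011 → 1, fb=1
44: 0101111100011000111 → 0, fb=0
45: 1011111000110001110 → 1, fb=1
46: 0111110001100011101 → 0, fb=1
47: 1111100011000111011 → 1, fb=1
48: 1111000110001110111 → 1, fb=1
49: 1110001100011101111 → 1, fb=1
50: 1100011000111011111 → 1, fb=1
51: 1000110001110111111 → 1, fb=0
52: 0001100011101111110 → 0, fb=0
53: 0011000111011111100 → 0, fb=1
54: 0110001110111111001 → 0, fb=0
55: 1100011101111110010 → 1, fb=1
56: 1000111011111100101 → 1, fb=0
57: 0001110111111001010 → 0, fb=1
58: 0011101111110010101 → 0, fb=1
59: 0111011111100101011 → 0, fb=1
60: 1110111111001010111 → 1, fb=0
61: 1101111110010101110 → 1, fb=1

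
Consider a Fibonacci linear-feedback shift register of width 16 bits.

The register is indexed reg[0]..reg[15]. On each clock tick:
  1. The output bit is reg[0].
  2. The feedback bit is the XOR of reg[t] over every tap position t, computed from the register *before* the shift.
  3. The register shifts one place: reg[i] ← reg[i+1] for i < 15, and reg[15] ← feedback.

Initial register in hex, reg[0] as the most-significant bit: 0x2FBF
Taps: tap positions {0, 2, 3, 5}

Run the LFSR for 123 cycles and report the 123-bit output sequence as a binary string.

k : reg_k → out_k, fb_k
0: 0010111110111111 → 0, fb=0
1: 0101111101111110 → 0, fb=0
2: 1011111011111100 → 1, fb=0
3: 0111110111111000 → 0, fb=1
4: 1111101111110001 → 1, fb=1
5: 1111011111100011 → 1, fb=0
6: 1110111111000110 → 1, fb=1
7: 1101111110001101 → 1, fb=1
8: 1011111100011011 → 1, fb=0
9: 0111111000110110 → 0, fb=1
10: 1111110001101101 → 1, fb=0
11: 1111100011011010 → 1, fb=1
12: 1111000110110101 → 1, fb=1
13: 1110001101101011 → 1, fb=0
14: 1100011011010110 → 1, fb=0
15: 1000110110101100 → 1, fb=0
16: 0001101101011000 → 0, fb=1
17: 0011011010110001 → 0, fb=1
18: 0110110101100011 → 0, fb=0
19: 1101101011000110 → 1, fb=0
20: 1011010110001100 → 1, fb=0
21: 0110101100011000 → 0, fb=1
22: 1101011000110001 → 1, fb=1
23: 1010110001100011 → 1, fb=1
24: 0101100011000111 → 0, fb=1
25: 1011000110001111 → 1, fb=1
26: 0110001100011111 → 0, fb=1
27: 1100011000111111 → 1, fb=0
28: 1000110001111110 → 1, fb=0
29: 0001100011111100 → 0, fb=1
30: 0011000111111001 → 0, fb=0
31: 0110001111110010 → 0, fb=1
32: 1100011111100101 → 1, fb=0
33: 1000111111001010 → 1, fb=0
34: 0001111110010100 → 0, fb=0
35: 0011111100101000 → 0, fb=1
36: 0111111001010001 → 0, fb=1
37: 1111110010100011 → 1, fb=0
38: 1111100101000110 → 1, fb=1
39: 1111001010001101 → 1, fb=1
40: 1110010100011011 → 1, fb=1
41: 1100101000110111 → 1, fb=1
42: 1001010001101111 → 1, fb=1
43: 0010100011011111 → 0, fb=1
44: 0101000110111111 → 0, fb=1
45: 1010001101111111 → 1, fb=0
46: 0100011011111110 → 0, fb=1
47: 1000110111111101 → 1, fb=0
48: 0001101111111010 → 0, fb=1
49: 0011011111110101 → 0, fb=1
50: 0110111111101011 → 0, fb=0
51: 1101111111010110 → 1, fb=1
52: 1011111110101101 → 1, fb=0
53: 0111111101011010 → 0, fb=1
54: 1111111010110101 → 1, fb=0
55: 1111110101101010 → 1, fb=0
56: 1111101011010100 → 1, fb=1
57: 1111010110101001 → 1, fb=0
58: 1110101101010010 → 1, fb=0
59: 1101011010100100 → 1, fb=1
60: 1010110101001001 → 1, fb=1
61: 0101101010010011 → 0, fb=1
62: 1011010100100111 → 1, fb=0
63: 0110101001001110 → 0, fb=1
64: 1101010010011101 → 1, fb=1
65: 1010100100111011 → 1, fb=0
66: 0101001001110110 → 0, fb=1
67: 1010010011101101 → 1, fb=1
68: 0100100111011011 → 0, fb=0
69: 1001001110110110 → 1, fb=0
70: 0010011101101100 → 0, fb=0
71: 0100111011011000 → 0, fb=1
72: 1001110110110001 → 1, fb=1
73: 0011101101100011 → 0, fb=0
74: 0111011011000110 → 0, fb=1
75: 1110110110001101 → 1, fb=1
76: 1101101100011011 → 1, fb=0
77: 1011011000110110 → 1, fb=0
78: 0110110001101100 → 0, fb=0
79: 1101100011011000 → 1, fb=0
80: 1011000110110000 → 1, fb=1
81: 0110001101100001 → 0, fb=1
82: 1100011011000011 → 1, fb=0
83: 1000110110000110 → 1, fb=0
84: 0001101100001100 → 0, fb=1
85: 0011011000011001 → 0, fb=1
86: 0110110000110011 → 0, fb=0
87: 1101100001100110 → 1, fb=0
88: 1011000011001100 → 1, fb=1
89: 0110000110011001 → 0, fb=1
90: 1100001100110011 → 1, fb=1
91: 1000011001100111 → 1, fb=0
92: 0000110011001110 → 0, fb=1
93: 0001100110011101 → 0, fb=1
94: 0011001100111011 → 0, fb=0
95: 0110011001110110 → 0, fb=0
96: 1100110011101100 → 1, fb=0
97: 1001100111011000 → 1, fb=0
98: 0011001110110000 → 0, fb=0
99: 0110011101100000 → 0, fb=0
100: 1100111011000000 → 1, fb=0
101: 1001110110000000 → 1, fb=1
102: 0011101100000001 → 0, fb=0
103: 0111011000000010 → 0, fb=1
104: 1110110000000101 → 1, fb=1
105: 1101100000001011 → 1, fb=0
106: 1011000000010110 → 1, fb=1
107: 0110000000101101 → 0, fb=1
108: 1100000001011011 → 1, fb=1
109: 1000000010110111 → 1, fb=1
110: 0000000101101111 → 0, fb=0
111: 0000001011011110 → 0, fb=0
112: 0000010110111100 → 0, fb=1
113: 0000101101111001 → 0, fb=0
114: 0001011011110010 → 0, fb=0
115: 0010110111100100 → 0, fb=0
116: 0101101111001000 → 0, fb=1
117: 1011011110010001 → 1, fb=0
118: 0110111100100010 → 0, fb=0
119: 1101111001000100 → 1, fb=1
120: 1011110010001001 → 1, fb=0
121: 0111100100010010 → 0, fb=0
122: 1111001000100100 → 1, fb=1

001011111011111100011011010110001100011111100101000110111111101011010100100111011011000110110000110011001110110000000101101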